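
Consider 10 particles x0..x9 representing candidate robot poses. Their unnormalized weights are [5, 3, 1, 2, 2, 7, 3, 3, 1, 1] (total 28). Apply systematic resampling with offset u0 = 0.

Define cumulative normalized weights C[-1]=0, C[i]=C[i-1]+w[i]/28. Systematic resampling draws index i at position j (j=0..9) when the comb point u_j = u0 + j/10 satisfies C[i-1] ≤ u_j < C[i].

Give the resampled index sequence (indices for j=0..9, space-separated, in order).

C = [5/28, 2/7, 9/28, 11/28, 13/28, 5/7, 23/28, 13/14, 27/28, 1]
j=0: u_0=0 ∈ [0, 5/28) → index 0
j=1: u_1=1/10 ∈ [0, 5/28) → index 0
j=2: u_2=1/5 ∈ [5/28, 2/7) → index 1
j=3: u_3=3/10 ∈ [2/7, 9/28) → index 2
j=4: u_4=2/5 ∈ [11/28, 13/28) → index 4
j=5: u_5=1/2 ∈ [13/28, 5/7) → index 5
j=6: u_6=3/5 ∈ [13/28, 5/7) → index 5
j=7: u_7=7/10 ∈ [13/28, 5/7) → index 5
j=8: u_8=4/5 ∈ [5/7, 23/28) → index 6
j=9: u_9=9/10 ∈ [23/28, 13/14) → index 7

0 0 1 2 4 5 5 5 6 7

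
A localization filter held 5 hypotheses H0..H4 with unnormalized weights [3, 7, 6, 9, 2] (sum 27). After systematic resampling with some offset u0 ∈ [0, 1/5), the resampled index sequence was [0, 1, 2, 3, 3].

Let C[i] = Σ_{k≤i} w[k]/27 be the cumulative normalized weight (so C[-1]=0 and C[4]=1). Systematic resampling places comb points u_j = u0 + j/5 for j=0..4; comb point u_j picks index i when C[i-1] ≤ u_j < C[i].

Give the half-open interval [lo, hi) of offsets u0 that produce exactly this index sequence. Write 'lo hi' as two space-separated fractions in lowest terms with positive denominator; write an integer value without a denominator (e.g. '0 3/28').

C = [1/9, 10/27, 16/27, 25/27, 1]
j=0 picked index 0: u0 ∈ [0, 1/9)
j=1 picked index 1: u0 ∈ [-4/45, 23/135)
j=2 picked index 2: u0 ∈ [-4/135, 26/135)
j=3 picked index 3: u0 ∈ [-1/135, 44/135)
j=4 picked index 3: u0 ∈ [-28/135, 17/135)
intersection: [0, 1/9)

0 1/9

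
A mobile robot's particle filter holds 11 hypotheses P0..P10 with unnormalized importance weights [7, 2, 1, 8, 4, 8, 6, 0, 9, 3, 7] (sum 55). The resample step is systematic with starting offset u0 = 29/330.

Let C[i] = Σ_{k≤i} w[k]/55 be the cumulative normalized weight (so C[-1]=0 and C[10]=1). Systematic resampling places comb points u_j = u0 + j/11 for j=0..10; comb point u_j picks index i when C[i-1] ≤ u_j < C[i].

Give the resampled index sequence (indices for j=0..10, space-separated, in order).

0 2 3 4 5 5 6 8 8 10 10

C = [7/55, 9/55, 2/11, 18/55, 2/5, 6/11, 36/55, 36/55, 9/11, 48/55, 1]
j=0: u_0=29/330 ∈ [0, 7/55) → index 0
j=1: u_1=59/330 ∈ [9/55, 2/11) → index 2
j=2: u_2=89/330 ∈ [2/11, 18/55) → index 3
j=3: u_3=119/330 ∈ [18/55, 2/5) → index 4
j=4: u_4=149/330 ∈ [2/5, 6/11) → index 5
j=5: u_5=179/330 ∈ [2/5, 6/11) → index 5
j=6: u_6=19/30 ∈ [6/11, 36/55) → index 6
j=7: u_7=239/330 ∈ [36/55, 9/11) → index 8
j=8: u_8=269/330 ∈ [36/55, 9/11) → index 8
j=9: u_9=299/330 ∈ [48/55, 1) → index 10
j=10: u_10=329/330 ∈ [48/55, 1) → index 10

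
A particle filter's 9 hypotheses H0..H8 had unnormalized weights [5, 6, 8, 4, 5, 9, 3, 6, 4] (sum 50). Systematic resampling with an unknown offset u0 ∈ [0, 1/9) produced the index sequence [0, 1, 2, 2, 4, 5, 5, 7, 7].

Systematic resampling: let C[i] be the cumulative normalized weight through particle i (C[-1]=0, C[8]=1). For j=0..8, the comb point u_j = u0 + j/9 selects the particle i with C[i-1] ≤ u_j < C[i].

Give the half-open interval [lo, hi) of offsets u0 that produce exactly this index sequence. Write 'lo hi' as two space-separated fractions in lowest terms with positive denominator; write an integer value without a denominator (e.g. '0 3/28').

1/45 7/225

C = [1/10, 11/50, 19/50, 23/50, 14/25, 37/50, 4/5, 23/25, 1]
j=0 picked index 0: u0 ∈ [0, 1/10)
j=1 picked index 1: u0 ∈ [-1/90, 49/450)
j=2 picked index 2: u0 ∈ [-1/450, 71/450)
j=3 picked index 2: u0 ∈ [-17/150, 7/150)
j=4 picked index 4: u0 ∈ [7/450, 26/225)
j=5 picked index 5: u0 ∈ [1/225, 83/450)
j=6 picked index 5: u0 ∈ [-8/75, 11/150)
j=7 picked index 7: u0 ∈ [1/45, 32/225)
j=8 picked index 7: u0 ∈ [-4/45, 7/225)
intersection: [1/45, 7/225)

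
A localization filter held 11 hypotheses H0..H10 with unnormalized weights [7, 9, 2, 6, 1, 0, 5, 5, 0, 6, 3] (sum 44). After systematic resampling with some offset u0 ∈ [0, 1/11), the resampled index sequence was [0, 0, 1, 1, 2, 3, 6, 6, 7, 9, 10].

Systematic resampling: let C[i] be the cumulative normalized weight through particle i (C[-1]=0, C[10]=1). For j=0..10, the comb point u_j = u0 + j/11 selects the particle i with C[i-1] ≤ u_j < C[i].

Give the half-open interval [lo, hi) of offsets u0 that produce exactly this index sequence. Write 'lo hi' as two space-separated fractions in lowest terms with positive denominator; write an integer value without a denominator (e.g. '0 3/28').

C = [7/44, 4/11, 9/22, 6/11, 25/44, 25/44, 15/22, 35/44, 35/44, 41/44, 1]
j=0 picked index 0: u0 ∈ [0, 7/44)
j=1 picked index 0: u0 ∈ [-1/11, 3/44)
j=2 picked index 1: u0 ∈ [-1/44, 2/11)
j=3 picked index 1: u0 ∈ [-5/44, 1/11)
j=4 picked index 2: u0 ∈ [0, 1/22)
j=5 picked index 3: u0 ∈ [-1/22, 1/11)
j=6 picked index 6: u0 ∈ [1/44, 3/22)
j=7 picked index 6: u0 ∈ [-3/44, 1/22)
j=8 picked index 7: u0 ∈ [-1/22, 3/44)
j=9 picked index 9: u0 ∈ [-1/44, 5/44)
j=10 picked index 10: u0 ∈ [1/44, 1/11)
intersection: [1/44, 1/22)

1/44 1/22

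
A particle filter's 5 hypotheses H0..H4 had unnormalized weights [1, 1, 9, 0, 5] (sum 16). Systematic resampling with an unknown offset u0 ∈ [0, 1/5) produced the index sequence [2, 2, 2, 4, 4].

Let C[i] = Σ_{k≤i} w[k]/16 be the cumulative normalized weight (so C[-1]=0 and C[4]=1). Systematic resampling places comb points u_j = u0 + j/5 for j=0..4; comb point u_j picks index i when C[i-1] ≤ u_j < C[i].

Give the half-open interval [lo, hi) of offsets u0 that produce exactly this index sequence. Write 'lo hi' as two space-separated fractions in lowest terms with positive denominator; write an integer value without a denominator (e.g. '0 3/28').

C = [1/16, 1/8, 11/16, 11/16, 1]
j=0 picked index 2: u0 ∈ [1/8, 11/16)
j=1 picked index 2: u0 ∈ [-3/40, 39/80)
j=2 picked index 2: u0 ∈ [-11/40, 23/80)
j=3 picked index 4: u0 ∈ [7/80, 2/5)
j=4 picked index 4: u0 ∈ [-9/80, 1/5)
intersection: [1/8, 1/5)

1/8 1/5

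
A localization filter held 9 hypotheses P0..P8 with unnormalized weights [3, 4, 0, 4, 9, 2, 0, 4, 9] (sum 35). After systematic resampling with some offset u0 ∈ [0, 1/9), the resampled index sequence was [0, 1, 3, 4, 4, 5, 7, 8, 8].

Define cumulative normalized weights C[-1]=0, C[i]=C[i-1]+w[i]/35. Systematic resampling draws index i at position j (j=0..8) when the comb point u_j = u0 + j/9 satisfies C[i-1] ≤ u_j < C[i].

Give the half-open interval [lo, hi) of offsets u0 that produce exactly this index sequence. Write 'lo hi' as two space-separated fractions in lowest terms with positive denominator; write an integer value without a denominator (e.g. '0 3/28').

C = [3/35, 1/5, 1/5, 11/35, 4/7, 22/35, 22/35, 26/35, 1]
j=0 picked index 0: u0 ∈ [0, 3/35)
j=1 picked index 1: u0 ∈ [-8/315, 4/45)
j=2 picked index 3: u0 ∈ [-1/45, 29/315)
j=3 picked index 4: u0 ∈ [-2/105, 5/21)
j=4 picked index 4: u0 ∈ [-41/315, 8/63)
j=5 picked index 5: u0 ∈ [1/63, 23/315)
j=6 picked index 7: u0 ∈ [-4/105, 8/105)
j=7 picked index 8: u0 ∈ [-11/315, 2/9)
j=8 picked index 8: u0 ∈ [-46/315, 1/9)
intersection: [1/63, 23/315)

1/63 23/315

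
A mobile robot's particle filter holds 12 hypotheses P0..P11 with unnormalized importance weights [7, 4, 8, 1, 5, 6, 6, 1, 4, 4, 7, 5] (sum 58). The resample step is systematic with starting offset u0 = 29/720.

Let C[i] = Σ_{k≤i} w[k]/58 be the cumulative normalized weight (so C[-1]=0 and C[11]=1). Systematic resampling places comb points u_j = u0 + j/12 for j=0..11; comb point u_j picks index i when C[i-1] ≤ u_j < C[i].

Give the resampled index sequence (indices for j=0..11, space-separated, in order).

0 1 2 2 4 5 6 6 8 9 10 11

C = [7/58, 11/58, 19/58, 10/29, 25/58, 31/58, 37/58, 19/29, 21/29, 23/29, 53/58, 1]
j=0: u_0=29/720 ∈ [0, 7/58) → index 0
j=1: u_1=89/720 ∈ [7/58, 11/58) → index 1
j=2: u_2=149/720 ∈ [11/58, 19/58) → index 2
j=3: u_3=209/720 ∈ [11/58, 19/58) → index 2
j=4: u_4=269/720 ∈ [10/29, 25/58) → index 4
j=5: u_5=329/720 ∈ [25/58, 31/58) → index 5
j=6: u_6=389/720 ∈ [31/58, 37/58) → index 6
j=7: u_7=449/720 ∈ [31/58, 37/58) → index 6
j=8: u_8=509/720 ∈ [19/29, 21/29) → index 8
j=9: u_9=569/720 ∈ [21/29, 23/29) → index 9
j=10: u_10=629/720 ∈ [23/29, 53/58) → index 10
j=11: u_11=689/720 ∈ [53/58, 1) → index 11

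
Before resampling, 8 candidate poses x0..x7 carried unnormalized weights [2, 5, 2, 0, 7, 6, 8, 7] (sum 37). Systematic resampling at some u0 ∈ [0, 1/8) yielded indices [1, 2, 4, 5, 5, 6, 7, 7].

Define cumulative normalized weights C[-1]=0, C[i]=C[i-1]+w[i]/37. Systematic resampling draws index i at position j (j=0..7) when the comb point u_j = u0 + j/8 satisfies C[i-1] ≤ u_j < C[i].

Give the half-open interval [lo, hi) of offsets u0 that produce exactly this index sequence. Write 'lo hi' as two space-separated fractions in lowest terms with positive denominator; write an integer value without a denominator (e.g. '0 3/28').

19/296 7/74

C = [2/37, 7/37, 9/37, 9/37, 16/37, 22/37, 30/37, 1]
j=0 picked index 1: u0 ∈ [2/37, 7/37)
j=1 picked index 2: u0 ∈ [19/296, 35/296)
j=2 picked index 4: u0 ∈ [-1/148, 27/148)
j=3 picked index 5: u0 ∈ [17/296, 65/296)
j=4 picked index 5: u0 ∈ [-5/74, 7/74)
j=5 picked index 6: u0 ∈ [-9/296, 55/296)
j=6 picked index 7: u0 ∈ [9/148, 1/4)
j=7 picked index 7: u0 ∈ [-19/296, 1/8)
intersection: [19/296, 7/74)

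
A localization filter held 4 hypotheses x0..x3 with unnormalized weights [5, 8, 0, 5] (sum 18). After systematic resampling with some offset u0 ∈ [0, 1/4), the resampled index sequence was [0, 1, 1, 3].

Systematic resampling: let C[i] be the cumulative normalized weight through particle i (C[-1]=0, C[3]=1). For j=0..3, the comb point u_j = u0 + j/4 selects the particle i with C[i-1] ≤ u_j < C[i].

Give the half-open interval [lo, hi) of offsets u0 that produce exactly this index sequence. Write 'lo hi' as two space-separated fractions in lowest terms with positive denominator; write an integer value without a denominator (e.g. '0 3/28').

C = [5/18, 13/18, 13/18, 1]
j=0 picked index 0: u0 ∈ [0, 5/18)
j=1 picked index 1: u0 ∈ [1/36, 17/36)
j=2 picked index 1: u0 ∈ [-2/9, 2/9)
j=3 picked index 3: u0 ∈ [-1/36, 1/4)
intersection: [1/36, 2/9)

1/36 2/9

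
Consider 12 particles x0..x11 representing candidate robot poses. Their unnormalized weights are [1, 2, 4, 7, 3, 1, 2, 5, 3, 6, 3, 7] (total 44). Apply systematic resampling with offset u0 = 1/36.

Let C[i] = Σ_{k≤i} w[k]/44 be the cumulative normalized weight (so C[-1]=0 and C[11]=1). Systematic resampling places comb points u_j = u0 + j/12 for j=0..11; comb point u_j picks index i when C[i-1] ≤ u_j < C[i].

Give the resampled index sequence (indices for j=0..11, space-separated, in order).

1 2 3 3 4 6 7 8 9 10 11 11

C = [1/44, 3/44, 7/44, 7/22, 17/44, 9/22, 5/11, 25/44, 7/11, 17/22, 37/44, 1]
j=0: u_0=1/36 ∈ [1/44, 3/44) → index 1
j=1: u_1=1/9 ∈ [3/44, 7/44) → index 2
j=2: u_2=7/36 ∈ [7/44, 7/22) → index 3
j=3: u_3=5/18 ∈ [7/44, 7/22) → index 3
j=4: u_4=13/36 ∈ [7/22, 17/44) → index 4
j=5: u_5=4/9 ∈ [9/22, 5/11) → index 6
j=6: u_6=19/36 ∈ [5/11, 25/44) → index 7
j=7: u_7=11/18 ∈ [25/44, 7/11) → index 8
j=8: u_8=25/36 ∈ [7/11, 17/22) → index 9
j=9: u_9=7/9 ∈ [17/22, 37/44) → index 10
j=10: u_10=31/36 ∈ [37/44, 1) → index 11
j=11: u_11=17/18 ∈ [37/44, 1) → index 11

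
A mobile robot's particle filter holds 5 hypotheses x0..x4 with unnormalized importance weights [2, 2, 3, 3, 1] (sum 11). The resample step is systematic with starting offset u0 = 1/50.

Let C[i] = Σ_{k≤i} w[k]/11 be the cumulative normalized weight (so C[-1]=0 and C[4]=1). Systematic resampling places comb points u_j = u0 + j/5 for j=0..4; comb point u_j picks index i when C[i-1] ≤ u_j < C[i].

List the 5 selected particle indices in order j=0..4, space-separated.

0 1 2 2 3

C = [2/11, 4/11, 7/11, 10/11, 1]
j=0: u_0=1/50 ∈ [0, 2/11) → index 0
j=1: u_1=11/50 ∈ [2/11, 4/11) → index 1
j=2: u_2=21/50 ∈ [4/11, 7/11) → index 2
j=3: u_3=31/50 ∈ [4/11, 7/11) → index 2
j=4: u_4=41/50 ∈ [7/11, 10/11) → index 3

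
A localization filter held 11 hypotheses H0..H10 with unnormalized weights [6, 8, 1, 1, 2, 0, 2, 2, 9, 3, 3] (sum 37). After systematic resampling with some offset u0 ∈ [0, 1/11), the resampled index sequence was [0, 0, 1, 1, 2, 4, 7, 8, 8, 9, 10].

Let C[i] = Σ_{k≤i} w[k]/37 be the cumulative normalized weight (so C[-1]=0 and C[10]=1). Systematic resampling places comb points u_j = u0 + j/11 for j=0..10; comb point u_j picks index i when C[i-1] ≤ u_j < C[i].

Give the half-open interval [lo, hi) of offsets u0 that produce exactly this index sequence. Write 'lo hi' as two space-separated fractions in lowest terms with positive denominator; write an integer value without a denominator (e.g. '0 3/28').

C = [6/37, 14/37, 15/37, 16/37, 18/37, 18/37, 20/37, 22/37, 31/37, 34/37, 1]
j=0 picked index 0: u0 ∈ [0, 6/37)
j=1 picked index 0: u0 ∈ [-1/11, 29/407)
j=2 picked index 1: u0 ∈ [-8/407, 80/407)
j=3 picked index 1: u0 ∈ [-45/407, 43/407)
j=4 picked index 2: u0 ∈ [6/407, 17/407)
j=5 picked index 4: u0 ∈ [-9/407, 13/407)
j=6 picked index 7: u0 ∈ [-2/407, 20/407)
j=7 picked index 8: u0 ∈ [-17/407, 82/407)
j=8 picked index 8: u0 ∈ [-54/407, 45/407)
j=9 picked index 9: u0 ∈ [8/407, 41/407)
j=10 picked index 10: u0 ∈ [4/407, 1/11)
intersection: [8/407, 13/407)

8/407 13/407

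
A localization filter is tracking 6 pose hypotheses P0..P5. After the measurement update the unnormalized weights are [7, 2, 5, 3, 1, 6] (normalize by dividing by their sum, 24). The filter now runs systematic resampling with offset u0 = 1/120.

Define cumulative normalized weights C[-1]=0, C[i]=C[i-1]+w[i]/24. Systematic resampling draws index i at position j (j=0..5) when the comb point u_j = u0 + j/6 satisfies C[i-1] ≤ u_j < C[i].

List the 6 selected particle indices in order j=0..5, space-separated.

0 0 1 2 3 5

C = [7/24, 3/8, 7/12, 17/24, 3/4, 1]
j=0: u_0=1/120 ∈ [0, 7/24) → index 0
j=1: u_1=7/40 ∈ [0, 7/24) → index 0
j=2: u_2=41/120 ∈ [7/24, 3/8) → index 1
j=3: u_3=61/120 ∈ [3/8, 7/12) → index 2
j=4: u_4=27/40 ∈ [7/12, 17/24) → index 3
j=5: u_5=101/120 ∈ [3/4, 1) → index 5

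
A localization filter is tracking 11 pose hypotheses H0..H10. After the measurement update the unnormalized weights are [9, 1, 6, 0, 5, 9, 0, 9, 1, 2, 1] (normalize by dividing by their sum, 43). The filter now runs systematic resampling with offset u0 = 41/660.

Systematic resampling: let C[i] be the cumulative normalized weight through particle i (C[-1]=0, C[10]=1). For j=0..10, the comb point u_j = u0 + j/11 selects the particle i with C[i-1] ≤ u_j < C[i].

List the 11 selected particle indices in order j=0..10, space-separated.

C = [9/43, 10/43, 16/43, 16/43, 21/43, 30/43, 30/43, 39/43, 40/43, 42/43, 1]
j=0: u_0=41/660 ∈ [0, 9/43) → index 0
j=1: u_1=101/660 ∈ [0, 9/43) → index 0
j=2: u_2=161/660 ∈ [10/43, 16/43) → index 2
j=3: u_3=221/660 ∈ [10/43, 16/43) → index 2
j=4: u_4=281/660 ∈ [16/43, 21/43) → index 4
j=5: u_5=31/60 ∈ [21/43, 30/43) → index 5
j=6: u_6=401/660 ∈ [21/43, 30/43) → index 5
j=7: u_7=461/660 ∈ [30/43, 39/43) → index 7
j=8: u_8=521/660 ∈ [30/43, 39/43) → index 7
j=9: u_9=581/660 ∈ [30/43, 39/43) → index 7
j=10: u_10=641/660 ∈ [40/43, 42/43) → index 9

0 0 2 2 4 5 5 7 7 7 9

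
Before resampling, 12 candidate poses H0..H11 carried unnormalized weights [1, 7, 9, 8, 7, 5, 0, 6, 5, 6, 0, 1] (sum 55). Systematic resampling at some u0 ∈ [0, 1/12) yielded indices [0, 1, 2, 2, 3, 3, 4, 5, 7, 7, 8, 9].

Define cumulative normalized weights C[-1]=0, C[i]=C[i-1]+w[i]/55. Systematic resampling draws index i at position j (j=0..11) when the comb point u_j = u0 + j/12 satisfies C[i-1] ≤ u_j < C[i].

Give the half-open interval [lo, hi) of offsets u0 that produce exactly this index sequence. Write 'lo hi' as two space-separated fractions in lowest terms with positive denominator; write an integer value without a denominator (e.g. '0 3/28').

C = [1/55, 8/55, 17/55, 5/11, 32/55, 37/55, 37/55, 43/55, 48/55, 54/55, 54/55, 1]
j=0 picked index 0: u0 ∈ [0, 1/55)
j=1 picked index 1: u0 ∈ [-43/660, 41/660)
j=2 picked index 2: u0 ∈ [-7/330, 47/330)
j=3 picked index 2: u0 ∈ [-23/220, 13/220)
j=4 picked index 3: u0 ∈ [-4/165, 4/33)
j=5 picked index 3: u0 ∈ [-71/660, 5/132)
j=6 picked index 4: u0 ∈ [-1/22, 9/110)
j=7 picked index 5: u0 ∈ [-1/660, 59/660)
j=8 picked index 7: u0 ∈ [1/165, 19/165)
j=9 picked index 7: u0 ∈ [-17/220, 7/220)
j=10 picked index 8: u0 ∈ [-17/330, 13/330)
j=11 picked index 9: u0 ∈ [-29/660, 43/660)
intersection: [1/165, 1/55)

1/165 1/55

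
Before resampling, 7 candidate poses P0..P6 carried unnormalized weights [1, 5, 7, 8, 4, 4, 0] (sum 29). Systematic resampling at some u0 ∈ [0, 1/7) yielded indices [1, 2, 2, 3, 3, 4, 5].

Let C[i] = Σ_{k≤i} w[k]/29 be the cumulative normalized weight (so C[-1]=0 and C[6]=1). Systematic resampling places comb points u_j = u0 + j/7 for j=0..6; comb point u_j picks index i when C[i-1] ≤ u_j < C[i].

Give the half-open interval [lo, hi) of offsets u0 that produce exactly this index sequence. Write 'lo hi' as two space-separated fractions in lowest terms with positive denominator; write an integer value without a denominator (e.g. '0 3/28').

C = [1/29, 6/29, 13/29, 21/29, 25/29, 1, 1]
j=0 picked index 1: u0 ∈ [1/29, 6/29)
j=1 picked index 2: u0 ∈ [13/203, 62/203)
j=2 picked index 2: u0 ∈ [-16/203, 33/203)
j=3 picked index 3: u0 ∈ [4/203, 60/203)
j=4 picked index 3: u0 ∈ [-25/203, 31/203)
j=5 picked index 4: u0 ∈ [2/203, 30/203)
j=6 picked index 5: u0 ∈ [1/203, 1/7)
intersection: [13/203, 1/7)

13/203 1/7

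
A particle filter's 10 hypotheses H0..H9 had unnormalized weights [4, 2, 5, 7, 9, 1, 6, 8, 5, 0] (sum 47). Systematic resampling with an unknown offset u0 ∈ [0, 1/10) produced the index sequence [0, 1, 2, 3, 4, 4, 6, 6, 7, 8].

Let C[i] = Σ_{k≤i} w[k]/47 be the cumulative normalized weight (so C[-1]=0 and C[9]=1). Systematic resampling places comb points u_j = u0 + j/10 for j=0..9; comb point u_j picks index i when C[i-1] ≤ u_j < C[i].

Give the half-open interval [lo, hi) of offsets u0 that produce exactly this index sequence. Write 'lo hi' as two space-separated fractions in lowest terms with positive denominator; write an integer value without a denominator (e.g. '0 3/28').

C = [4/47, 6/47, 11/47, 18/47, 27/47, 28/47, 34/47, 42/47, 1, 1]
j=0 picked index 0: u0 ∈ [0, 4/47)
j=1 picked index 1: u0 ∈ [-7/470, 13/470)
j=2 picked index 2: u0 ∈ [-17/235, 8/235)
j=3 picked index 3: u0 ∈ [-31/470, 39/470)
j=4 picked index 4: u0 ∈ [-4/235, 41/235)
j=5 picked index 4: u0 ∈ [-11/94, 7/94)
j=6 picked index 6: u0 ∈ [-1/235, 29/235)
j=7 picked index 6: u0 ∈ [-49/470, 11/470)
j=8 picked index 7: u0 ∈ [-18/235, 22/235)
j=9 picked index 8: u0 ∈ [-3/470, 1/10)
intersection: [0, 11/470)

0 11/470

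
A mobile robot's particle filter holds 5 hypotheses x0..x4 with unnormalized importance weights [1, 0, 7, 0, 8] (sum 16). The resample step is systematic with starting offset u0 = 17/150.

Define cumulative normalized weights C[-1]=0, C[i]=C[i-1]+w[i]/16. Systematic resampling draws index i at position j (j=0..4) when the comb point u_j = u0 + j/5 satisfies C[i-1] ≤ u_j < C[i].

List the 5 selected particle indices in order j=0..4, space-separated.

C = [1/16, 1/16, 1/2, 1/2, 1]
j=0: u_0=17/150 ∈ [1/16, 1/2) → index 2
j=1: u_1=47/150 ∈ [1/16, 1/2) → index 2
j=2: u_2=77/150 ∈ [1/2, 1) → index 4
j=3: u_3=107/150 ∈ [1/2, 1) → index 4
j=4: u_4=137/150 ∈ [1/2, 1) → index 4

2 2 4 4 4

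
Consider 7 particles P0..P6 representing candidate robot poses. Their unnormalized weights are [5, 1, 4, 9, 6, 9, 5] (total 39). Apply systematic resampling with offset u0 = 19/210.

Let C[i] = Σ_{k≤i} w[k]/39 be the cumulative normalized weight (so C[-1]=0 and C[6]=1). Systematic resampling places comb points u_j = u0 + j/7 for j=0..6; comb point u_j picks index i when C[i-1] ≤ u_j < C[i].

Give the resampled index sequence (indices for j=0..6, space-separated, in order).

0 2 3 4 5 5 6

C = [5/39, 2/13, 10/39, 19/39, 25/39, 34/39, 1]
j=0: u_0=19/210 ∈ [0, 5/39) → index 0
j=1: u_1=7/30 ∈ [2/13, 10/39) → index 2
j=2: u_2=79/210 ∈ [10/39, 19/39) → index 3
j=3: u_3=109/210 ∈ [19/39, 25/39) → index 4
j=4: u_4=139/210 ∈ [25/39, 34/39) → index 5
j=5: u_5=169/210 ∈ [25/39, 34/39) → index 5
j=6: u_6=199/210 ∈ [34/39, 1) → index 6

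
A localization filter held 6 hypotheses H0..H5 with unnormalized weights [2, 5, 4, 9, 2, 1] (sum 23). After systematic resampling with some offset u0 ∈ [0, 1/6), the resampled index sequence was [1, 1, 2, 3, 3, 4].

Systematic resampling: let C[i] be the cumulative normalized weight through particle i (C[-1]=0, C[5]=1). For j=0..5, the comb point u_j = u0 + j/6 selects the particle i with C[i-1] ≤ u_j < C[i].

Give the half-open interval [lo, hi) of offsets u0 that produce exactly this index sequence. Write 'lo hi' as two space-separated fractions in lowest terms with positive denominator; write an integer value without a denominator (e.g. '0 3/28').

C = [2/23, 7/23, 11/23, 20/23, 22/23, 1]
j=0 picked index 1: u0 ∈ [2/23, 7/23)
j=1 picked index 1: u0 ∈ [-11/138, 19/138)
j=2 picked index 2: u0 ∈ [-2/69, 10/69)
j=3 picked index 3: u0 ∈ [-1/46, 17/46)
j=4 picked index 3: u0 ∈ [-13/69, 14/69)
j=5 picked index 4: u0 ∈ [5/138, 17/138)
intersection: [2/23, 17/138)

2/23 17/138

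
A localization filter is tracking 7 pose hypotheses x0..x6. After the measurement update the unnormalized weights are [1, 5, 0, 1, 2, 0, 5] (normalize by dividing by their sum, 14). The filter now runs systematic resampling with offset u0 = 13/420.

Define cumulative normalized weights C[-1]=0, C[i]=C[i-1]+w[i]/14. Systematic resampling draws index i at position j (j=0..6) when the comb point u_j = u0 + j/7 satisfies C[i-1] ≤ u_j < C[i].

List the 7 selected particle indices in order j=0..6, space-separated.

0 1 1 3 4 6 6

C = [1/14, 3/7, 3/7, 1/2, 9/14, 9/14, 1]
j=0: u_0=13/420 ∈ [0, 1/14) → index 0
j=1: u_1=73/420 ∈ [1/14, 3/7) → index 1
j=2: u_2=19/60 ∈ [1/14, 3/7) → index 1
j=3: u_3=193/420 ∈ [3/7, 1/2) → index 3
j=4: u_4=253/420 ∈ [1/2, 9/14) → index 4
j=5: u_5=313/420 ∈ [9/14, 1) → index 6
j=6: u_6=373/420 ∈ [9/14, 1) → index 6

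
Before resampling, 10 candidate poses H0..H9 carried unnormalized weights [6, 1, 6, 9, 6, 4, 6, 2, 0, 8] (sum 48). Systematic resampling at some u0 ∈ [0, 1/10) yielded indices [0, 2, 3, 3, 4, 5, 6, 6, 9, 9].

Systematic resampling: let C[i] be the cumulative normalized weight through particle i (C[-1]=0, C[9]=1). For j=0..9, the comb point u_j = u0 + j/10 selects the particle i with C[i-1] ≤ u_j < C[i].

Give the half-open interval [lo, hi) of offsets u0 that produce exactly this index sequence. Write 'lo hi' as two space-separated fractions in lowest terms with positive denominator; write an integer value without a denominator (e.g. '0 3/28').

C = [1/8, 7/48, 13/48, 11/24, 7/12, 2/3, 19/24, 5/6, 5/6, 1]
j=0 picked index 0: u0 ∈ [0, 1/8)
j=1 picked index 2: u0 ∈ [11/240, 41/240)
j=2 picked index 3: u0 ∈ [17/240, 31/120)
j=3 picked index 3: u0 ∈ [-7/240, 19/120)
j=4 picked index 4: u0 ∈ [7/120, 11/60)
j=5 picked index 5: u0 ∈ [1/12, 1/6)
j=6 picked index 6: u0 ∈ [1/15, 23/120)
j=7 picked index 6: u0 ∈ [-1/30, 11/120)
j=8 picked index 9: u0 ∈ [1/30, 1/5)
j=9 picked index 9: u0 ∈ [-1/15, 1/10)
intersection: [1/12, 11/120)

1/12 11/120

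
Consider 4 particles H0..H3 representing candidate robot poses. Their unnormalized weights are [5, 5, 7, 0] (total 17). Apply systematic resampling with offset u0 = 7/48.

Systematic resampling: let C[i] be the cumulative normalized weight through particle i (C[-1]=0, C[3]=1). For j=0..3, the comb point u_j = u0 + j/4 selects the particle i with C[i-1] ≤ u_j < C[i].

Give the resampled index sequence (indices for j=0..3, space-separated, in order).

C = [5/17, 10/17, 1, 1]
j=0: u_0=7/48 ∈ [0, 5/17) → index 0
j=1: u_1=19/48 ∈ [5/17, 10/17) → index 1
j=2: u_2=31/48 ∈ [10/17, 1) → index 2
j=3: u_3=43/48 ∈ [10/17, 1) → index 2

0 1 2 2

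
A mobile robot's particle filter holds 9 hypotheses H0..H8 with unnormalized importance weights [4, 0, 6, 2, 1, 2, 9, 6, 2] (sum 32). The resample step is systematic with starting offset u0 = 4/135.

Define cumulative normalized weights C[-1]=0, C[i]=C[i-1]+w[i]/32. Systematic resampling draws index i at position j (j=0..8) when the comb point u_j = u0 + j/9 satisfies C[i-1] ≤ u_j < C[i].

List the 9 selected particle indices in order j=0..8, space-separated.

C = [1/8, 1/8, 5/16, 3/8, 13/32, 15/32, 3/4, 15/16, 1]
j=0: u_0=4/135 ∈ [0, 1/8) → index 0
j=1: u_1=19/135 ∈ [1/8, 5/16) → index 2
j=2: u_2=34/135 ∈ [1/8, 5/16) → index 2
j=3: u_3=49/135 ∈ [5/16, 3/8) → index 3
j=4: u_4=64/135 ∈ [15/32, 3/4) → index 6
j=5: u_5=79/135 ∈ [15/32, 3/4) → index 6
j=6: u_6=94/135 ∈ [15/32, 3/4) → index 6
j=7: u_7=109/135 ∈ [3/4, 15/16) → index 7
j=8: u_8=124/135 ∈ [3/4, 15/16) → index 7

0 2 2 3 6 6 6 7 7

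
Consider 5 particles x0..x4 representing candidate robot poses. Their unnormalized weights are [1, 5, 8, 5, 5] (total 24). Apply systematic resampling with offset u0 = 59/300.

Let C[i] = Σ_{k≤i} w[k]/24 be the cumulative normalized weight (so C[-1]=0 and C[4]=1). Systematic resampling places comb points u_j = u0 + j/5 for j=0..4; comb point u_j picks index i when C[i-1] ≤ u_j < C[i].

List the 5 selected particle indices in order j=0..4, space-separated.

C = [1/24, 1/4, 7/12, 19/24, 1]
j=0: u_0=59/300 ∈ [1/24, 1/4) → index 1
j=1: u_1=119/300 ∈ [1/4, 7/12) → index 2
j=2: u_2=179/300 ∈ [7/12, 19/24) → index 3
j=3: u_3=239/300 ∈ [19/24, 1) → index 4
j=4: u_4=299/300 ∈ [19/24, 1) → index 4

1 2 3 4 4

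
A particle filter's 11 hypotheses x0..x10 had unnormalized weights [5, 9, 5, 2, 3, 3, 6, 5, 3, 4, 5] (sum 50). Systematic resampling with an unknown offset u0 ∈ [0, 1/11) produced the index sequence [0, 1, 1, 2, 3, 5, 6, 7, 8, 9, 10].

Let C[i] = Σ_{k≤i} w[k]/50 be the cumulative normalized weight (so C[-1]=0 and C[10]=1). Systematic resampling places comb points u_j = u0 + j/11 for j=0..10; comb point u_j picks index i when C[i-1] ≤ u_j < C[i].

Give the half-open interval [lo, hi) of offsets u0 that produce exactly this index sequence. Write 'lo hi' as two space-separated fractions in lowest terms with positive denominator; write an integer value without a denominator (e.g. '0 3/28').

C = [1/10, 7/25, 19/50, 21/50, 12/25, 27/50, 33/50, 19/25, 41/50, 9/10, 1]
j=0 picked index 0: u0 ∈ [0, 1/10)
j=1 picked index 1: u0 ∈ [1/110, 52/275)
j=2 picked index 1: u0 ∈ [-9/110, 27/275)
j=3 picked index 2: u0 ∈ [2/275, 59/550)
j=4 picked index 3: u0 ∈ [9/550, 31/550)
j=5 picked index 5: u0 ∈ [7/275, 47/550)
j=6 picked index 6: u0 ∈ [-3/550, 63/550)
j=7 picked index 7: u0 ∈ [13/550, 34/275)
j=8 picked index 8: u0 ∈ [9/275, 51/550)
j=9 picked index 9: u0 ∈ [1/550, 9/110)
j=10 picked index 10: u0 ∈ [-1/110, 1/11)
intersection: [9/275, 31/550)

9/275 31/550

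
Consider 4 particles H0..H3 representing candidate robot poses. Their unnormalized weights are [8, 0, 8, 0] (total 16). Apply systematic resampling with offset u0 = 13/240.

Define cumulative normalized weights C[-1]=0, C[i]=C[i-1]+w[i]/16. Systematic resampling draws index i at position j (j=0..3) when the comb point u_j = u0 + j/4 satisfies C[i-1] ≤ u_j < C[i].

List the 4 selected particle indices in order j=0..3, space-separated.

C = [1/2, 1/2, 1, 1]
j=0: u_0=13/240 ∈ [0, 1/2) → index 0
j=1: u_1=73/240 ∈ [0, 1/2) → index 0
j=2: u_2=133/240 ∈ [1/2, 1) → index 2
j=3: u_3=193/240 ∈ [1/2, 1) → index 2

0 0 2 2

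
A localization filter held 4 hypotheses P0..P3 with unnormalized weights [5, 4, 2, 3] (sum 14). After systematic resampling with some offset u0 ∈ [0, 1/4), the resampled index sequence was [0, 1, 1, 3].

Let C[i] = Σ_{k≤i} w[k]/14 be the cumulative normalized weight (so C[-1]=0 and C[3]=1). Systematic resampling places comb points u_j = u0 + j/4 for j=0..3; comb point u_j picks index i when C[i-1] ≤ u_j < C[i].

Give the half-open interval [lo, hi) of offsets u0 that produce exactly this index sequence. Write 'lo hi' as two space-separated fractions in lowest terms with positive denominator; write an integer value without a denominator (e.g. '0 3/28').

C = [5/14, 9/14, 11/14, 1]
j=0 picked index 0: u0 ∈ [0, 5/14)
j=1 picked index 1: u0 ∈ [3/28, 11/28)
j=2 picked index 1: u0 ∈ [-1/7, 1/7)
j=3 picked index 3: u0 ∈ [1/28, 1/4)
intersection: [3/28, 1/7)

3/28 1/7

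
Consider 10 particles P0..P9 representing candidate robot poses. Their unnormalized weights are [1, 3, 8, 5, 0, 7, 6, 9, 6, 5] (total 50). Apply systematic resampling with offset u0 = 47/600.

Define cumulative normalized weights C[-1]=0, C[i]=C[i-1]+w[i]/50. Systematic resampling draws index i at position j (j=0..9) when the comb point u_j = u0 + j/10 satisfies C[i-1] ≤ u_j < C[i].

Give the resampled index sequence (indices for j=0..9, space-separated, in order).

C = [1/50, 2/25, 6/25, 17/50, 17/50, 12/25, 3/5, 39/50, 9/10, 1]
j=0: u_0=47/600 ∈ [1/50, 2/25) → index 1
j=1: u_1=107/600 ∈ [2/25, 6/25) → index 2
j=2: u_2=167/600 ∈ [6/25, 17/50) → index 3
j=3: u_3=227/600 ∈ [17/50, 12/25) → index 5
j=4: u_4=287/600 ∈ [17/50, 12/25) → index 5
j=5: u_5=347/600 ∈ [12/25, 3/5) → index 6
j=6: u_6=407/600 ∈ [3/5, 39/50) → index 7
j=7: u_7=467/600 ∈ [3/5, 39/50) → index 7
j=8: u_8=527/600 ∈ [39/50, 9/10) → index 8
j=9: u_9=587/600 ∈ [9/10, 1) → index 9

1 2 3 5 5 6 7 7 8 9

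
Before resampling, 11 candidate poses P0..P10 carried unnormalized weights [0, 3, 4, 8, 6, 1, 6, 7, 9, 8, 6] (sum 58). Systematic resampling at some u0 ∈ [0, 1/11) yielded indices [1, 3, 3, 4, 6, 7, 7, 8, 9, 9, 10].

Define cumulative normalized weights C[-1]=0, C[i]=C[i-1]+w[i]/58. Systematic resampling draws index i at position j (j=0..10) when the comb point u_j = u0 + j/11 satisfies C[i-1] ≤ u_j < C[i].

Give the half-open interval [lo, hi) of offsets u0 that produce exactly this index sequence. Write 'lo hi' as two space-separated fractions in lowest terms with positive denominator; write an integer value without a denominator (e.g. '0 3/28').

10/319 3/58

C = [0, 3/58, 7/58, 15/58, 21/58, 11/29, 14/29, 35/58, 22/29, 26/29, 1]
j=0 picked index 1: u0 ∈ [0, 3/58)
j=1 picked index 3: u0 ∈ [19/638, 107/638)
j=2 picked index 3: u0 ∈ [-39/638, 49/638)
j=3 picked index 4: u0 ∈ [-9/638, 57/638)
j=4 picked index 6: u0 ∈ [5/319, 38/319)
j=5 picked index 7: u0 ∈ [9/319, 95/638)
j=6 picked index 7: u0 ∈ [-20/319, 37/638)
j=7 picked index 8: u0 ∈ [-21/638, 39/319)
j=8 picked index 9: u0 ∈ [10/319, 54/319)
j=9 picked index 9: u0 ∈ [-19/319, 25/319)
j=10 picked index 10: u0 ∈ [-4/319, 1/11)
intersection: [10/319, 3/58)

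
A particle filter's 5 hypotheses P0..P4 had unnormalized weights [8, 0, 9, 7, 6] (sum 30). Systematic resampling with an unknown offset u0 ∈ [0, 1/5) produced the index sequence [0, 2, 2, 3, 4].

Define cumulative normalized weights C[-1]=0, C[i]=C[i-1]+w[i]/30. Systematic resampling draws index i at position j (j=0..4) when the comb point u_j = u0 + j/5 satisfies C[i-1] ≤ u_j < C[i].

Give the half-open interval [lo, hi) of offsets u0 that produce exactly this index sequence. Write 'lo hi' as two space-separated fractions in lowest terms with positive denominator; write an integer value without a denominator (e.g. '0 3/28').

C = [4/15, 4/15, 17/30, 4/5, 1]
j=0 picked index 0: u0 ∈ [0, 4/15)
j=1 picked index 2: u0 ∈ [1/15, 11/30)
j=2 picked index 2: u0 ∈ [-2/15, 1/6)
j=3 picked index 3: u0 ∈ [-1/30, 1/5)
j=4 picked index 4: u0 ∈ [0, 1/5)
intersection: [1/15, 1/6)

1/15 1/6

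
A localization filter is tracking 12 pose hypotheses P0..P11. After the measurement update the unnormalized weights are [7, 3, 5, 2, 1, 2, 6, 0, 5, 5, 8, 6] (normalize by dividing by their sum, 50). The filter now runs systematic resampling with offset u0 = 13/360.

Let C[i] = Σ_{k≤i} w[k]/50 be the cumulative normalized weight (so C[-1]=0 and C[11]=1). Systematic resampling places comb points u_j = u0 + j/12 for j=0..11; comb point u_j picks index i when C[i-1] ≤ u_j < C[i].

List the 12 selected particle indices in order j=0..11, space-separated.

0 0 2 2 5 6 8 8 9 10 10 11

C = [7/50, 1/5, 3/10, 17/50, 9/25, 2/5, 13/25, 13/25, 31/50, 18/25, 22/25, 1]
j=0: u_0=13/360 ∈ [0, 7/50) → index 0
j=1: u_1=43/360 ∈ [0, 7/50) → index 0
j=2: u_2=73/360 ∈ [1/5, 3/10) → index 2
j=3: u_3=103/360 ∈ [1/5, 3/10) → index 2
j=4: u_4=133/360 ∈ [9/25, 2/5) → index 5
j=5: u_5=163/360 ∈ [2/5, 13/25) → index 6
j=6: u_6=193/360 ∈ [13/25, 31/50) → index 8
j=7: u_7=223/360 ∈ [13/25, 31/50) → index 8
j=8: u_8=253/360 ∈ [31/50, 18/25) → index 9
j=9: u_9=283/360 ∈ [18/25, 22/25) → index 10
j=10: u_10=313/360 ∈ [18/25, 22/25) → index 10
j=11: u_11=343/360 ∈ [22/25, 1) → index 11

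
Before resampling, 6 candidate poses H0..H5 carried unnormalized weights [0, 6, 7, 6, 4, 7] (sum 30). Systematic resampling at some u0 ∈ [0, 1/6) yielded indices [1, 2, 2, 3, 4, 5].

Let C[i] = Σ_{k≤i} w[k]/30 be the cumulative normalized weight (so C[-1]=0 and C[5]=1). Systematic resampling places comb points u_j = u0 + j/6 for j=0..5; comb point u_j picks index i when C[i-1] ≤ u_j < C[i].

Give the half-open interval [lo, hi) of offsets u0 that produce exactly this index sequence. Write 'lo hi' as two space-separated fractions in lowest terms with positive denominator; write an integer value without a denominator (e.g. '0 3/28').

C = [0, 1/5, 13/30, 19/30, 23/30, 1]
j=0 picked index 1: u0 ∈ [0, 1/5)
j=1 picked index 2: u0 ∈ [1/30, 4/15)
j=2 picked index 2: u0 ∈ [-2/15, 1/10)
j=3 picked index 3: u0 ∈ [-1/15, 2/15)
j=4 picked index 4: u0 ∈ [-1/30, 1/10)
j=5 picked index 5: u0 ∈ [-1/15, 1/6)
intersection: [1/30, 1/10)

1/30 1/10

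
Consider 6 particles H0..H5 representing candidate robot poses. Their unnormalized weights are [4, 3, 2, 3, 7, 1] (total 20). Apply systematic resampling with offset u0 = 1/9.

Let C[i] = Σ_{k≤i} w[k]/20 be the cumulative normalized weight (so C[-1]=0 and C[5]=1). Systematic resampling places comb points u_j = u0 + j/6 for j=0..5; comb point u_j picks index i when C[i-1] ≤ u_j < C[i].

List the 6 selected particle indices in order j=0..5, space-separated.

0 1 2 4 4 4

C = [1/5, 7/20, 9/20, 3/5, 19/20, 1]
j=0: u_0=1/9 ∈ [0, 1/5) → index 0
j=1: u_1=5/18 ∈ [1/5, 7/20) → index 1
j=2: u_2=4/9 ∈ [7/20, 9/20) → index 2
j=3: u_3=11/18 ∈ [3/5, 19/20) → index 4
j=4: u_4=7/9 ∈ [3/5, 19/20) → index 4
j=5: u_5=17/18 ∈ [3/5, 19/20) → index 4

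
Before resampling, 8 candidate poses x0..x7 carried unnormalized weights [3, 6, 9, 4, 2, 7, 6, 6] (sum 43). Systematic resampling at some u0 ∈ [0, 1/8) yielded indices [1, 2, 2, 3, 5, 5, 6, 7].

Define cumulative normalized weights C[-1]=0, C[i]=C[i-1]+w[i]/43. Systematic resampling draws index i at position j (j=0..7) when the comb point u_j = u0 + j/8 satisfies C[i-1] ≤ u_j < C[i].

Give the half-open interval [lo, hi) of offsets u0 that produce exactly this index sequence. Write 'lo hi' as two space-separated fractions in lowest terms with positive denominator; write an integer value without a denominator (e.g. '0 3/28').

29/344 33/344

C = [3/43, 9/43, 18/43, 22/43, 24/43, 31/43, 37/43, 1]
j=0 picked index 1: u0 ∈ [3/43, 9/43)
j=1 picked index 2: u0 ∈ [29/344, 101/344)
j=2 picked index 2: u0 ∈ [-7/172, 29/172)
j=3 picked index 3: u0 ∈ [15/344, 47/344)
j=4 picked index 5: u0 ∈ [5/86, 19/86)
j=5 picked index 5: u0 ∈ [-23/344, 33/344)
j=6 picked index 6: u0 ∈ [-5/172, 19/172)
j=7 picked index 7: u0 ∈ [-5/344, 1/8)
intersection: [29/344, 33/344)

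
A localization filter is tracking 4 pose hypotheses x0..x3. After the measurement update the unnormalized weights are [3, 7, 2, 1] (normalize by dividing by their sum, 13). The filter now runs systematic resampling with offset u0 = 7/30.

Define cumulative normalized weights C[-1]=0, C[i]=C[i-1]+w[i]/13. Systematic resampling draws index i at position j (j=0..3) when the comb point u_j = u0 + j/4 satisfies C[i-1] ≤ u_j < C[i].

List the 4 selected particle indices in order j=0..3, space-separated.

C = [3/13, 10/13, 12/13, 1]
j=0: u_0=7/30 ∈ [3/13, 10/13) → index 1
j=1: u_1=29/60 ∈ [3/13, 10/13) → index 1
j=2: u_2=11/15 ∈ [3/13, 10/13) → index 1
j=3: u_3=59/60 ∈ [12/13, 1) → index 3

1 1 1 3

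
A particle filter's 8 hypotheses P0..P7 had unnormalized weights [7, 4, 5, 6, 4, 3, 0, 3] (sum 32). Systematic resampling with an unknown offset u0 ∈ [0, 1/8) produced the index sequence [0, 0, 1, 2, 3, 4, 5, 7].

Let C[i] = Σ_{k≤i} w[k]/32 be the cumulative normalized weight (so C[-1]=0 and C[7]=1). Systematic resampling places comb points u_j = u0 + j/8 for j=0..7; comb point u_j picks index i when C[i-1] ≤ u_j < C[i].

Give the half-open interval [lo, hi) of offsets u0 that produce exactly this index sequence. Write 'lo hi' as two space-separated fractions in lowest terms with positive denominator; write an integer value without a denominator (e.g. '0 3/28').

C = [7/32, 11/32, 1/2, 11/16, 13/16, 29/32, 29/32, 1]
j=0 picked index 0: u0 ∈ [0, 7/32)
j=1 picked index 0: u0 ∈ [-1/8, 3/32)
j=2 picked index 1: u0 ∈ [-1/32, 3/32)
j=3 picked index 2: u0 ∈ [-1/32, 1/8)
j=4 picked index 3: u0 ∈ [0, 3/16)
j=5 picked index 4: u0 ∈ [1/16, 3/16)
j=6 picked index 5: u0 ∈ [1/16, 5/32)
j=7 picked index 7: u0 ∈ [1/32, 1/8)
intersection: [1/16, 3/32)

1/16 3/32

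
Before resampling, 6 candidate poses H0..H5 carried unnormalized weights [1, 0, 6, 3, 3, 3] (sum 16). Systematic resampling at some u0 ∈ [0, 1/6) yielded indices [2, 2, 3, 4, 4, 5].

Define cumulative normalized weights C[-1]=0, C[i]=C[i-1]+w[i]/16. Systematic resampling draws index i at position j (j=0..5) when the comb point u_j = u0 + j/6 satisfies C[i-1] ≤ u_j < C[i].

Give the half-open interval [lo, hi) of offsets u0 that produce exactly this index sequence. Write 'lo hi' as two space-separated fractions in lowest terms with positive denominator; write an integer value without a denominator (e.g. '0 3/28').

1/8 7/48

C = [1/16, 1/16, 7/16, 5/8, 13/16, 1]
j=0 picked index 2: u0 ∈ [1/16, 7/16)
j=1 picked index 2: u0 ∈ [-5/48, 13/48)
j=2 picked index 3: u0 ∈ [5/48, 7/24)
j=3 picked index 4: u0 ∈ [1/8, 5/16)
j=4 picked index 4: u0 ∈ [-1/24, 7/48)
j=5 picked index 5: u0 ∈ [-1/48, 1/6)
intersection: [1/8, 7/48)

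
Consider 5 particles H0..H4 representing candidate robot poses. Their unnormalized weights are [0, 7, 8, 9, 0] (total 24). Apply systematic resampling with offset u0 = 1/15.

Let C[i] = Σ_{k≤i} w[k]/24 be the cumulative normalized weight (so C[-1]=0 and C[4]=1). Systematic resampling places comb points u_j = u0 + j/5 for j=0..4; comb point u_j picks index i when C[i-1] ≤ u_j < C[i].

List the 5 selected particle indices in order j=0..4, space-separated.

C = [0, 7/24, 5/8, 1, 1]
j=0: u_0=1/15 ∈ [0, 7/24) → index 1
j=1: u_1=4/15 ∈ [0, 7/24) → index 1
j=2: u_2=7/15 ∈ [7/24, 5/8) → index 2
j=3: u_3=2/3 ∈ [5/8, 1) → index 3
j=4: u_4=13/15 ∈ [5/8, 1) → index 3

1 1 2 3 3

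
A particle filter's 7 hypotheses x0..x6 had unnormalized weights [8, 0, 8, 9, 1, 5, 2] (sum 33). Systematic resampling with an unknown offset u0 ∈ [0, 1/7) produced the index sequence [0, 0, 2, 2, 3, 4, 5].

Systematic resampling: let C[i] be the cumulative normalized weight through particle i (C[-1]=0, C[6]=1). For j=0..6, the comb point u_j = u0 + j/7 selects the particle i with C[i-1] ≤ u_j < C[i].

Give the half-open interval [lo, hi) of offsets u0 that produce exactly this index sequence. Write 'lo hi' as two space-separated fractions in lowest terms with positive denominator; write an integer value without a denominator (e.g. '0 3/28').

C = [8/33, 8/33, 16/33, 25/33, 26/33, 31/33, 1]
j=0 picked index 0: u0 ∈ [0, 8/33)
j=1 picked index 0: u0 ∈ [-1/7, 23/231)
j=2 picked index 2: u0 ∈ [-10/231, 46/231)
j=3 picked index 2: u0 ∈ [-43/231, 13/231)
j=4 picked index 3: u0 ∈ [-20/231, 43/231)
j=5 picked index 4: u0 ∈ [10/231, 17/231)
j=6 picked index 5: u0 ∈ [-16/231, 19/231)
intersection: [10/231, 13/231)

10/231 13/231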